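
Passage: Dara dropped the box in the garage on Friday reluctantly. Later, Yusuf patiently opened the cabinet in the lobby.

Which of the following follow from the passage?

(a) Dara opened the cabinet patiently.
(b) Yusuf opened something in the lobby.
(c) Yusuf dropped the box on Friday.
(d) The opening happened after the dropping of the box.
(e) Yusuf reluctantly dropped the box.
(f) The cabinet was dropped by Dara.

(b), (d)

(a) Not entailed — the passage has Yusuf opening the cabinet, not Dara.
(b) Entailed — every conjunct here is already in the original opening event.
(c) Not entailed — the passage has Dara dropping the box, not Yusuf.
(d) Entailed — the narrative places the dropping before the opening.
(e) Not entailed — the passage has Dara dropping the box, not Yusuf.
(f) Not entailed — Dara dropped the box, not the cabinet; the cabinet belongs to the opening event.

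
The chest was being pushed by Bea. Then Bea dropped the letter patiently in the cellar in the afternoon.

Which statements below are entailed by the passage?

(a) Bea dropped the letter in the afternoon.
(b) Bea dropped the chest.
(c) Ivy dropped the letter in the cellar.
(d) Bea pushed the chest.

(a) Entailed — every conjunct here is already in the original dropping event.
(b) Not entailed — Bea dropped the letter, not the chest; the chest belongs to the pushing event.
(c) Not entailed — the passage has Bea dropping the letter, not Ivy.
(d) Entailed — 'push' is an activity; 'was pushing' entails that some pushing happened, so 'pushed' holds.

(a), (d)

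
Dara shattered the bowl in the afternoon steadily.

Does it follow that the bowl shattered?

yes

'Dara shattered the bowl' is the causative; it entails the inchoative 'the bowl shattered'.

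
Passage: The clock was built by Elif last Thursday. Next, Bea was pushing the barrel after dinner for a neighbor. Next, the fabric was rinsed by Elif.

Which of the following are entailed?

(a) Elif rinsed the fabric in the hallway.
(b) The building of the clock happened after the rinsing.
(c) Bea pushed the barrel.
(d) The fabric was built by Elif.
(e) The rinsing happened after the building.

(c), (e)

(a) Not entailed — 'in the hallway' adds information not in the original event.
(b) Not entailed — the narrative places the building before the rinsing, not after.
(c) Entailed — 'push' is an activity; 'was pushing' entails that some pushing happened, so 'pushed' holds.
(d) Not entailed — Elif built the clock, not the fabric; the fabric belongs to the rinsing event.
(e) Entailed — the narrative places the building before the rinsing.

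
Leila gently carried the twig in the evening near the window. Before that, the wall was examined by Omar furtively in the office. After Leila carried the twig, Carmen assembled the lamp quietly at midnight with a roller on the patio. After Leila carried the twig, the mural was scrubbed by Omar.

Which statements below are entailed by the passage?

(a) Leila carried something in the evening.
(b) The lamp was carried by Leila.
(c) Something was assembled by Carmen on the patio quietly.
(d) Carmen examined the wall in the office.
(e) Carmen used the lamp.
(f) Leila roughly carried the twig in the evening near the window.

(a), (c)

(a) Entailed — dropping 'near the window', 'gently' and generalizing the patient leaves a sub-description the original still satisfies.
(b) Not entailed — Leila carried the twig, not the lamp; the lamp belongs to the assembling event.
(c) Entailed — this follows by dropping conjuncts from the assembling event's description.
(d) Not entailed — the passage has Omar examining the wall, not Carmen.
(e) Not entailed — the lamp is the patient, not an instrument — Carmen used a roller.
(f) Not entailed — 'roughly' adds a manner not in (and inconsistent with) the original.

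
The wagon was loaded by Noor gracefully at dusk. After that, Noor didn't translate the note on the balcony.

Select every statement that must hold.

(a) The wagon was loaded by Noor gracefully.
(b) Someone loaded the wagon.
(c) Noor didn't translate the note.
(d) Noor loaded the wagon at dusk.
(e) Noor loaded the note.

(a), (b), (d)

(a) Entailed — this follows by dropping conjuncts from the loading event's description.
(b) Entailed — every conjunct here is already in the original loading event.
(c) Not entailed — dropping 'on the balcony' under negation is not valid — the original leaves open that Noor translated the note some other way.
(d) Entailed — dropping 'gracefully' leaves a sub-description the original still satisfies.
(e) Not entailed — Noor loaded the wagon, not the note; the note belongs to the translating event.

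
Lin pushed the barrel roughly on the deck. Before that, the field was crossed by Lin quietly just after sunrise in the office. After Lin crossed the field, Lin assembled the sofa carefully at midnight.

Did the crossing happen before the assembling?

yes

The narrative orders the crossing before the assembling.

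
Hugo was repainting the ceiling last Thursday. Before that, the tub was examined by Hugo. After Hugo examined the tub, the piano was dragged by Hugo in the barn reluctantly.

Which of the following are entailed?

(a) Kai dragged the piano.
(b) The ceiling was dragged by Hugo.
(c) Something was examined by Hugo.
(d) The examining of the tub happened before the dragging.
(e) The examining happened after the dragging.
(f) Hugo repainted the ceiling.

(c), (d)

(a) Not entailed — the passage has Hugo dragging the piano, not Kai.
(b) Not entailed — Hugo dragged the piano, not the ceiling; the ceiling belongs to the repainting event.
(c) Entailed — generalizing the patient leaves a sub-description the original still satisfies.
(d) Entailed — the narrative places the examining before the dragging.
(e) Not entailed — the narrative places the examining before the dragging, not after.
(f) Not entailed — 'was repainting' is progressive on an accomplishment; it does not entail the completed 'repainted'.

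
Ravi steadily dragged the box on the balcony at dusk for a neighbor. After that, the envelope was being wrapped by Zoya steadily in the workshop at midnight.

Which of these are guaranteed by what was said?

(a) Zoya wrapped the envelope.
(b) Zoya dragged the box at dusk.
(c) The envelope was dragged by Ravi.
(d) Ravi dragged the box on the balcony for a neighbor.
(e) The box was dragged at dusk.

(d), (e)

(a) Not entailed — 'was wrapping' is progressive on an accomplishment; it does not entail the completed 'wrapped'.
(b) Not entailed — the passage has Ravi dragging the box, not Zoya.
(c) Not entailed — Ravi dragged the box, not the envelope; the envelope belongs to the wrapping event.
(d) Entailed — every conjunct here is already in the original dragging event.
(e) Entailed — this follows by dropping conjuncts from the dragging event's description.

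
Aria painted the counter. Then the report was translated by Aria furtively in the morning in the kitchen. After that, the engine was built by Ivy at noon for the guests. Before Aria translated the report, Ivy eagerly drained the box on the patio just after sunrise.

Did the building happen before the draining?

no

The narrative orders the draining before the building.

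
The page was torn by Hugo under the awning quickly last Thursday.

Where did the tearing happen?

under the awning

'under the awning' marks the location of the tearing event.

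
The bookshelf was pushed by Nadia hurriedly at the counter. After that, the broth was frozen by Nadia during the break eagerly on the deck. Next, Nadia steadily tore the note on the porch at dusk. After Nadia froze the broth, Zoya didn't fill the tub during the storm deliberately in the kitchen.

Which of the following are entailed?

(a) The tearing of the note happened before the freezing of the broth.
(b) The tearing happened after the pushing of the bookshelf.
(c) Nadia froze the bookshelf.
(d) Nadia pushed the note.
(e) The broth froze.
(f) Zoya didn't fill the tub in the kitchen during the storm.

(a) Not entailed — the narrative places the freezing before the tearing, not after.
(b) Entailed — the narrative places the pushing before the tearing.
(c) Not entailed — Nadia froze the broth, not the bookshelf; the bookshelf belongs to the pushing event.
(d) Not entailed — Nadia pushed the bookshelf, not the note; the note belongs to the tearing event.
(e) Entailed — 'Nadia froze the broth' is causative; it entails the inchoative 'the broth froze'.
(f) Not entailed — dropping 'deliberately' under negation is not valid — the original leaves open that Zoya filled the tub some other way.

(b), (e)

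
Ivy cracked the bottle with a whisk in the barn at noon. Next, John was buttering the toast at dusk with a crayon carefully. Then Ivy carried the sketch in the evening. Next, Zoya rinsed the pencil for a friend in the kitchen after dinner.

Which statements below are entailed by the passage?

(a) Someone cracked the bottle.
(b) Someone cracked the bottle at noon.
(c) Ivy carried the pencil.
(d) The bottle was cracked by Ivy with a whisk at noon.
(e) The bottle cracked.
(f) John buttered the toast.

(a), (b), (d), (e)

(a) Entailed — dropping 'at noon', 'with a whisk', 'in the barn' and generalizing the agent leaves a sub-description the original still satisfies.
(b) Entailed — every conjunct here is already in the original cracking event.
(c) Not entailed — Ivy carried the sketch, not the pencil; the pencil belongs to the rinsing event.
(d) Entailed — this follows by dropping conjuncts from the cracking event's description.
(e) Entailed — 'Ivy cracked the bottle' is causative; it entails the inchoative 'the bottle cracked'.
(f) Not entailed — 'was buttering' is progressive on an accomplishment; it does not entail the completed 'buttered'.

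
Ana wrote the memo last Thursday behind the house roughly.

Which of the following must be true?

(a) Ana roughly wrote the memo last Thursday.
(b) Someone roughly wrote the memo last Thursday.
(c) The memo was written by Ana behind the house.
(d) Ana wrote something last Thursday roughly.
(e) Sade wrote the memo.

(a) Entailed — the original entails any weakening of itself; this just drops 'behind the house'.
(b) Entailed — dropping 'behind the house' and generalizing the agent leaves a sub-description the original still satisfies.
(c) Entailed — every conjunct here is already in the original writing event.
(d) Entailed — dropping 'behind the house' and generalizing the patient leaves a sub-description the original still satisfies.
(e) Not entailed — the passage has Ana writing the memo, not Sade.

(a), (b), (c), (d)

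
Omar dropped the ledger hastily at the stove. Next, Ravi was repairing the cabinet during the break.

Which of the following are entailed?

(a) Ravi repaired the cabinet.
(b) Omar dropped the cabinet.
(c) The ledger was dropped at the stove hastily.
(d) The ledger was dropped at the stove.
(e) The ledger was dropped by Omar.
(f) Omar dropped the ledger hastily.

(a) Not entailed — 'was repairing' is progressive on an accomplishment; it does not entail the completed 'repaired'.
(b) Not entailed — Omar dropped the ledger, not the cabinet; the cabinet belongs to the repairing event.
(c) Entailed — generalizing the agent leaves a sub-description the original still satisfies.
(d) Entailed — dropping 'hastily' and generalizing the agent leaves a sub-description the original still satisfies.
(e) Entailed — every conjunct here is already in the original dropping event.
(f) Entailed — dropping 'at the stove' leaves a sub-description the original still satisfies.

(c), (d), (e), (f)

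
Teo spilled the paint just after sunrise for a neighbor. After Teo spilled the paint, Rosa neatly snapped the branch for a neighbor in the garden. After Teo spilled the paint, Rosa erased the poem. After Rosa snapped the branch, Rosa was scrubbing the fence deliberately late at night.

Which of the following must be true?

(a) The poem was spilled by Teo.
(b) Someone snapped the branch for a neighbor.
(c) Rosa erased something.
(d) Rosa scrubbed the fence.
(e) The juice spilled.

(a) Not entailed — Teo spilled the paint, not the poem; the poem belongs to the erasing event.
(b) Entailed — the original entails any weakening of itself; this just drops 'neatly', 'in the garden' and generalizes the agent.
(c) Entailed — every conjunct here is already in the original erasing event.
(d) Entailed — 'scrub' is an activity; 'was scrubbing' entails that some scrubbing happened, so 'scrubbed' holds.
(e) Not entailed — the paint is what spilled, not the juice.

(b), (c), (d)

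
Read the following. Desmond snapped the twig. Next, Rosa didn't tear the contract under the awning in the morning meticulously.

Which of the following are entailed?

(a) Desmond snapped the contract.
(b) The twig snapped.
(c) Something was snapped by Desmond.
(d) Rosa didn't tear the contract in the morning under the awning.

(a) Not entailed — Desmond snapped the twig, not the contract; the contract belongs to the tearing event.
(b) Entailed — 'Desmond snapped the twig' is causative; it entails the inchoative 'the twig snapped'.
(c) Entailed — this follows by dropping conjuncts from the snapping event's description.
(d) Not entailed — dropping 'meticulously' under negation is not valid — the original leaves open that Rosa tore the contract some other way.

(b), (c)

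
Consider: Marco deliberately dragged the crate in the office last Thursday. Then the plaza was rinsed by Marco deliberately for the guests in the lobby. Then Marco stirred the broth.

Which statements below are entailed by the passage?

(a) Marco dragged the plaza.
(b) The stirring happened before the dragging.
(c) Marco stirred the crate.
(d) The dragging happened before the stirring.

(d)

(a) Not entailed — Marco dragged the crate, not the plaza; the plaza belongs to the rinsing event.
(b) Not entailed — the narrative places the dragging before the stirring, not after.
(c) Not entailed — Marco stirred the broth, not the crate; the crate belongs to the dragging event.
(d) Entailed — the narrative places the dragging before the stirring.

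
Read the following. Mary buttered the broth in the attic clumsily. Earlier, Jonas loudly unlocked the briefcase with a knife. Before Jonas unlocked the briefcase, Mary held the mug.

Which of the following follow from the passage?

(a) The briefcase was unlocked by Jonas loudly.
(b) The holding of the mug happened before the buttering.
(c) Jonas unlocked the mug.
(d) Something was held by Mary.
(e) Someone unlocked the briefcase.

(a), (b), (d), (e)

(a) Entailed — dropping 'with a knife' leaves a sub-description the original still satisfies.
(b) Entailed — the narrative places the holding before the buttering.
(c) Not entailed — Jonas unlocked the briefcase, not the mug; the mug belongs to the holding event.
(d) Entailed — the original entails any weakening of itself; this just generalizes the patient.
(e) Entailed — every conjunct here is already in the original unlocking event.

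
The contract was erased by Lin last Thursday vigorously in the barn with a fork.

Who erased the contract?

'Lin' marks the agent of the erasing event.

Lin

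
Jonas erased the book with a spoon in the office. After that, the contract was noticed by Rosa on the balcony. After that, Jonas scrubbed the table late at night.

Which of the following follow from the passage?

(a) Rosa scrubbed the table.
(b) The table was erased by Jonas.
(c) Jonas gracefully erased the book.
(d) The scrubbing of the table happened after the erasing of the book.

(d)

(a) Not entailed — the passage has Jonas scrubbing the table, not Rosa.
(b) Not entailed — Jonas erased the book, not the table; the table belongs to the scrubbing event.
(c) Not entailed — 'gracefully' adds information not in the original event.
(d) Entailed — the narrative places the erasing before the scrubbing.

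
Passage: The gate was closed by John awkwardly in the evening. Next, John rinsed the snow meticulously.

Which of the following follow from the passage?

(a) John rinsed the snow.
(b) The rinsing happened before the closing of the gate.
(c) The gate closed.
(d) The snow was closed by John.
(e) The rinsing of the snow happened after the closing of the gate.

(a), (c), (e)

(a) Entailed — every conjunct here is already in the original rinsing event.
(b) Not entailed — the narrative places the closing before the rinsing, not after.
(c) Entailed — 'John closed the gate' is causative; it entails the inchoative 'the gate closed'.
(d) Not entailed — John closed the gate, not the snow; the snow belongs to the rinsing event.
(e) Entailed — the narrative places the closing before the rinsing.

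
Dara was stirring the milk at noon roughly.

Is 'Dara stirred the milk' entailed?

yes

'stir' is atelic; if Dara was stirring the milk, then Dara stirred the milk (for some time).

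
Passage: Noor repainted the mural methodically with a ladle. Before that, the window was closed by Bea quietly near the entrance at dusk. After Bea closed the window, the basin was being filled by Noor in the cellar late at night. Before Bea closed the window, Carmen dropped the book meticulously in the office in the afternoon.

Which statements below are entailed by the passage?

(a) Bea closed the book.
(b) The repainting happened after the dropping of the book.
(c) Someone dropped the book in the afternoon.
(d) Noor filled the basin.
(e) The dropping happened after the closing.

(b), (c)

(a) Not entailed — Bea closed the window, not the book; the book belongs to the dropping event.
(b) Entailed — the narrative places the dropping before the repainting.
(c) Entailed — the original entails any weakening of itself; this just drops 'in the office', 'meticulously' and generalizes the agent.
(d) Not entailed — 'was filling' is progressive on an accomplishment; it does not entail the completed 'filled'.
(e) Not entailed — the narrative places the dropping before the closing, not after.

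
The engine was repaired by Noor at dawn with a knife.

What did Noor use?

'with a knife' marks the instrument of the repairing event.

a knife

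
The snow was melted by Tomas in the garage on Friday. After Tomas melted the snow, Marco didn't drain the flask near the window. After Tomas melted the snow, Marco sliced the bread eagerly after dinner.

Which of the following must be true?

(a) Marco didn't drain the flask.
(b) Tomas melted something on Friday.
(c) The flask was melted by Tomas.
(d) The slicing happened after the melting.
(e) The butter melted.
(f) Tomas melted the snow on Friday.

(a) Not entailed — dropping 'near the window' under negation is not valid — the original leaves open that Marco drained the flask some other way.
(b) Entailed — every conjunct here is already in the original melting event.
(c) Not entailed — Tomas melted the snow, not the flask; the flask belongs to the draining event.
(d) Entailed — the narrative places the melting before the slicing.
(e) Not entailed — the snow is what melted, not the butter.
(f) Entailed — the original entails any weakening of itself; this just drops 'in the garage'.

(b), (d), (f)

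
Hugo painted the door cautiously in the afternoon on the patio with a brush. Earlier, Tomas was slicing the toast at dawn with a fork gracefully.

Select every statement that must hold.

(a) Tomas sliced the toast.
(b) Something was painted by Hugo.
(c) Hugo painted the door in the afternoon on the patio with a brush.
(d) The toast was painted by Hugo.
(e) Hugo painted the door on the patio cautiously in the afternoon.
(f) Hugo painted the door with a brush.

(a) Not entailed — 'was slicing' is progressive on an accomplishment; it does not entail the completed 'sliced'.
(b) Entailed — dropping 'with a brush', 'on the patio', 'in the afternoon', 'cautiously' and generalizing the patient leaves a sub-description the original still satisfies.
(c) Entailed — this follows by dropping conjuncts from the painting event's description.
(d) Not entailed — Hugo painted the door, not the toast; the toast belongs to the slicing event.
(e) Entailed — every conjunct here is already in the original painting event.
(f) Entailed — dropping 'on the patio', 'in the afternoon', 'cautiously' leaves a sub-description the original still satisfies.

(b), (c), (e), (f)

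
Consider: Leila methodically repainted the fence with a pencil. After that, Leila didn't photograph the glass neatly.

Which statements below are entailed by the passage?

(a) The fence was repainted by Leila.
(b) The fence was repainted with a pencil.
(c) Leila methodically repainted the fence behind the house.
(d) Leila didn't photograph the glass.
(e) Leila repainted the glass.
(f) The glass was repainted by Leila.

(a) Entailed — the original entails any weakening of itself; this just drops 'with a pencil', 'methodically'.
(b) Entailed — the original entails any weakening of itself; this just drops 'methodically' and generalizes the agent.
(c) Not entailed — 'behind the house' adds information not in the original event.
(d) Not entailed — dropping 'neatly' under negation is not valid — the original leaves open that Leila photographed the glass some other way.
(e) Not entailed — Leila repainted the fence, not the glass; the glass belongs to the photographing event.
(f) Not entailed — Leila repainted the fence, not the glass; the glass belongs to the photographing event.

(a), (b)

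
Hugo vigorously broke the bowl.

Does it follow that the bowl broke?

yes

'Hugo broke the bowl' is the causative; it entails the inchoative 'the bowl broke'.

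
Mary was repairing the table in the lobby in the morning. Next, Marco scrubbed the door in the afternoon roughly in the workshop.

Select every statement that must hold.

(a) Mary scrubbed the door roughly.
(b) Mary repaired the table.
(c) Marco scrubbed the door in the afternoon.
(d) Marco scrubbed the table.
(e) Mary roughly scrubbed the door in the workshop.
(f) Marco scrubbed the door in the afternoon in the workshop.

(a) Not entailed — the passage has Marco scrubbing the door, not Mary.
(b) Not entailed — 'was repairing' is progressive on an accomplishment; it does not entail the completed 'repaired'.
(c) Entailed — this follows by dropping conjuncts from the scrubbing event's description.
(d) Not entailed — Marco scrubbed the door, not the table; the table belongs to the repairing event.
(e) Not entailed — the passage has Marco scrubbing the door, not Mary.
(f) Entailed — this follows by dropping conjuncts from the scrubbing event's description.

(c), (f)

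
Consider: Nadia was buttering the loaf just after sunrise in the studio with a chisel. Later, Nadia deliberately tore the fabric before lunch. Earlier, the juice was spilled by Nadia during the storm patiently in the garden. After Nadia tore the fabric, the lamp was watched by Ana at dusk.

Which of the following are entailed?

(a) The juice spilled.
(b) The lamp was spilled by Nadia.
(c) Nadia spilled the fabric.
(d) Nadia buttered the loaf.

(a)

(a) Entailed — 'Nadia spilled the juice' is causative; it entails the inchoative 'the juice spilled'.
(b) Not entailed — Nadia spilled the juice, not the lamp; the lamp belongs to the watching event.
(c) Not entailed — Nadia spilled the juice, not the fabric; the fabric belongs to the tearing event.
(d) Not entailed — 'was buttering' is progressive on an accomplishment; it does not entail the completed 'buttered'.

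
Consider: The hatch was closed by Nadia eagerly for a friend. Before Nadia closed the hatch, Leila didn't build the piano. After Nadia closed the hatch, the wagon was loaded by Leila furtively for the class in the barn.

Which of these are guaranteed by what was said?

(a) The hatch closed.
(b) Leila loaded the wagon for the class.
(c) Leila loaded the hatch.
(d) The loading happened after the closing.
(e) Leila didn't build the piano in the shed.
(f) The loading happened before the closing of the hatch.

(a), (b), (d), (e)

(a) Entailed — 'Nadia closed the hatch' is causative; it entails the inchoative 'the hatch closed'.
(b) Entailed — the original entails any weakening of itself; this just drops 'furtively', 'in the barn'.
(c) Not entailed — Leila loaded the wagon, not the hatch; the hatch belongs to the closing event.
(d) Entailed — the narrative places the closing before the loading.
(e) Entailed — under negation, adding a further restriction is entailed: if no such building event occurred, none occurred in the shed either.
(f) Not entailed — the narrative places the closing before the loading, not after.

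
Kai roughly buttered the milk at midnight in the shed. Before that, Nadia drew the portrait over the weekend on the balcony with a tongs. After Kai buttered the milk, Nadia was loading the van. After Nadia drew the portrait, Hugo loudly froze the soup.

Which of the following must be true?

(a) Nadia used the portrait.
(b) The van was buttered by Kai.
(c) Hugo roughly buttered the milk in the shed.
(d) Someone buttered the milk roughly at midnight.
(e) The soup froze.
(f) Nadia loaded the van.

(d), (e)

(a) Not entailed — the portrait is the patient, not an instrument — Nadia used a tongs.
(b) Not entailed — Kai buttered the milk, not the van; the van belongs to the loading event.
(c) Not entailed — the passage has Kai buttering the milk, not Hugo.
(d) Entailed — dropping 'in the shed' and generalizing the agent leaves a sub-description the original still satisfies.
(e) Entailed — 'Hugo froze the soup' is causative; it entails the inchoative 'the soup froze'.
(f) Not entailed — 'was loading' is progressive on an accomplishment; it does not entail the completed 'loaded'.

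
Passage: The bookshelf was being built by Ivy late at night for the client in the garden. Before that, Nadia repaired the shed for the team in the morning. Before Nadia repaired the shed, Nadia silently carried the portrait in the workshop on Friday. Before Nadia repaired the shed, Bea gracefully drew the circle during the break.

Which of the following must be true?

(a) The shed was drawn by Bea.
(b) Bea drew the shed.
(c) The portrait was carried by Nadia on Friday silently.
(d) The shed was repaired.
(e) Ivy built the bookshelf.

(c), (d)

(a) Not entailed — Bea drew the circle, not the shed; the shed belongs to the repairing event.
(b) Not entailed — Bea drew the circle, not the shed; the shed belongs to the repairing event.
(c) Entailed — this follows by dropping conjuncts from the carrying event's description.
(d) Entailed — this follows by dropping conjuncts from the repairing event's description.
(e) Not entailed — 'was building' is progressive on an accomplishment; it does not entail the completed 'built'.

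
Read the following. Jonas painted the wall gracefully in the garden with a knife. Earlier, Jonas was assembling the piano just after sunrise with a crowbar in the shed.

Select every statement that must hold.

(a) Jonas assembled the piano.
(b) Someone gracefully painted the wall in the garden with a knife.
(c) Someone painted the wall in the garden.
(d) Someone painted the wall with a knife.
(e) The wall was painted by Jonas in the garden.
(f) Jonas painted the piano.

(a) Not entailed — 'was assembling' is progressive on an accomplishment; it does not entail the completed 'assembled'.
(b) Entailed — generalizing the agent leaves a sub-description the original still satisfies.
(c) Entailed — the original entails any weakening of itself; this just drops 'with a knife', 'gracefully' and generalizes the agent.
(d) Entailed — this follows by dropping conjuncts from the painting event's description.
(e) Entailed — every conjunct here is already in the original painting event.
(f) Not entailed — Jonas painted the wall, not the piano; the piano belongs to the assembling event.

(b), (c), (d), (e)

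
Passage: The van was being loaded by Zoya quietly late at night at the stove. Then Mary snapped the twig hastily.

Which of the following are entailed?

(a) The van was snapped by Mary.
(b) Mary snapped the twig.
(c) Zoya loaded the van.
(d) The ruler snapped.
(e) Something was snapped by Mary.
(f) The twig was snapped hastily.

(a) Not entailed — Mary snapped the twig, not the van; the van belongs to the loading event.
(b) Entailed — dropping 'hastily' leaves a sub-description the original still satisfies.
(c) Not entailed — 'was loading' is progressive on an accomplishment; it does not entail the completed 'loaded'.
(d) Not entailed — the twig is what snapped, not the ruler.
(e) Entailed — this follows by dropping conjuncts from the snapping event's description.
(f) Entailed — generalizing the agent leaves a sub-description the original still satisfies.

(b), (e), (f)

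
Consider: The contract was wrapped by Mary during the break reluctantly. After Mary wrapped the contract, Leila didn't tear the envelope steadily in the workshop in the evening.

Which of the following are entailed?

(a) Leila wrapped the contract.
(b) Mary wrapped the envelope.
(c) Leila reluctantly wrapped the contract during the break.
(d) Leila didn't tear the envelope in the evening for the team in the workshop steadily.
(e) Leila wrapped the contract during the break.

(a) Not entailed — the passage has Mary wrapping the contract, not Leila.
(b) Not entailed — Mary wrapped the contract, not the envelope; the envelope belongs to the tearing event.
(c) Not entailed — the passage has Mary wrapping the contract, not Leila.
(d) Entailed — under negation, adding a further restriction is entailed: if no such tearing event occurred, none occurred for the team either.
(e) Not entailed — the passage has Mary wrapping the contract, not Leila.

(d)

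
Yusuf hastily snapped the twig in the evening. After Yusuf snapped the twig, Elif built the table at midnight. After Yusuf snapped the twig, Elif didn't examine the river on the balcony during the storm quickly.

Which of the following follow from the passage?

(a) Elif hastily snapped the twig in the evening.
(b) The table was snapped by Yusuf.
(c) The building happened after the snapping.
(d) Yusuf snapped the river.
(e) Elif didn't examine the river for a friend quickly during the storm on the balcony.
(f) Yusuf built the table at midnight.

(a) Not entailed — the passage has Yusuf snapping the twig, not Elif.
(b) Not entailed — Yusuf snapped the twig, not the table; the table belongs to the building event.
(c) Entailed — the narrative places the snapping before the building.
(d) Not entailed — Yusuf snapped the twig, not the river; the river belongs to the examining event.
(e) Entailed — under negation, adding a further restriction is entailed: if no such examining event occurred, none occurred for a friend either.
(f) Not entailed — the passage has Elif building the table, not Yusuf.

(c), (e)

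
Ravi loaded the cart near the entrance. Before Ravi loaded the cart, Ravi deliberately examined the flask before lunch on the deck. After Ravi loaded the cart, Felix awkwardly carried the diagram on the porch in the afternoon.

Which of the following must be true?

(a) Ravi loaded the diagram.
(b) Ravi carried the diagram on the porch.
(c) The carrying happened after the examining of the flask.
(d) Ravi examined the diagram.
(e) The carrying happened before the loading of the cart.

(a) Not entailed — Ravi loaded the cart, not the diagram; the diagram belongs to the carrying event.
(b) Not entailed — the passage has Felix carrying the diagram, not Ravi.
(c) Entailed — the narrative places the examining before the carrying.
(d) Not entailed — Ravi examined the flask, not the diagram; the diagram belongs to the carrying event.
(e) Not entailed — the narrative places the loading before the carrying, not after.

(c)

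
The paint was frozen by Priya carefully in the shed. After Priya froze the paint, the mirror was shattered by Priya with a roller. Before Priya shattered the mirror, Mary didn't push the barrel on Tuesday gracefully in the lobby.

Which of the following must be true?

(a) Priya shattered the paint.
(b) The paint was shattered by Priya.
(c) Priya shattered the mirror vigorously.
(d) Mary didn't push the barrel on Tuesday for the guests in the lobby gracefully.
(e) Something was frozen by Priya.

(d), (e)

(a) Not entailed — Priya shattered the mirror, not the paint; the paint belongs to the freezing event.
(b) Not entailed — Priya shattered the mirror, not the paint; the paint belongs to the freezing event.
(c) Not entailed — 'vigorously' adds information not in the original event.
(d) Entailed — under negation, adding a further restriction is entailed: if no such pushing event occurred, none occurred for the guests either.
(e) Entailed — every conjunct here is already in the original freezing event.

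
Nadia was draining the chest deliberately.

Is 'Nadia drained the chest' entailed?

'was draining' is progressive; for an accomplishment like 'drain the chest', it doesn't entail completion.

no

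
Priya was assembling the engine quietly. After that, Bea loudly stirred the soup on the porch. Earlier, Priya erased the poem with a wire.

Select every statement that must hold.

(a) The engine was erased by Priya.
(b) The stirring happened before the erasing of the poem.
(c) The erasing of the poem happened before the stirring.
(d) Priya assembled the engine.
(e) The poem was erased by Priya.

(c), (e)

(a) Not entailed — Priya erased the poem, not the engine; the engine belongs to the assembling event.
(b) Not entailed — the narrative places the erasing before the stirring, not after.
(c) Entailed — the narrative places the erasing before the stirring.
(d) Not entailed — 'was assembling' is progressive on an accomplishment; it does not entail the completed 'assembled'.
(e) Entailed — this follows by dropping conjuncts from the erasing event's description.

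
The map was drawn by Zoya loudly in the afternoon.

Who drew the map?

Zoya

'Zoya' marks the agent of the drawing event.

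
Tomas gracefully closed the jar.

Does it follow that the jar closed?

yes

'Tomas closed the jar' is the causative; it entails the inchoative 'the jar closed'.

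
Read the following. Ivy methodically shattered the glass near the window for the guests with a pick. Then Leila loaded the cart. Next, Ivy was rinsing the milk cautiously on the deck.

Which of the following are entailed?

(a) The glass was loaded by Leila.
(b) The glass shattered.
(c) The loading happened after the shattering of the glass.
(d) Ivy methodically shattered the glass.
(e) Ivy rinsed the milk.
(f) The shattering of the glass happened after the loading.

(a) Not entailed — Leila loaded the cart, not the glass; the glass belongs to the shattering event.
(b) Entailed — 'Ivy shattered the glass' is causative; it entails the inchoative 'the glass shattered'.
(c) Entailed — the narrative places the shattering before the loading.
(d) Entailed — the original entails any weakening of itself; this just drops 'near the window', 'for the guests', 'with a pick'.
(e) Entailed — 'rinse' is an activity; 'was rinsing' entails that some rinsing happened, so 'rinsed' holds.
(f) Not entailed — the narrative places the shattering before the loading, not after.

(b), (c), (d), (e)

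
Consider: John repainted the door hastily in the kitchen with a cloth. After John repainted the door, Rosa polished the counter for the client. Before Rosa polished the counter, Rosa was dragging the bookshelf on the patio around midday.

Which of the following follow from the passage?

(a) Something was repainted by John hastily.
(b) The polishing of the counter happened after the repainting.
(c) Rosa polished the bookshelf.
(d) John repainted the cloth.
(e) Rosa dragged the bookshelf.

(a), (b), (e)

(a) Entailed — every conjunct here is already in the original repainting event.
(b) Entailed — the narrative places the repainting before the polishing.
(c) Not entailed — Rosa polished the counter, not the bookshelf; the bookshelf belongs to the dragging event.
(d) Not entailed — the cloth is the instrument, not what was repainted.
(e) Entailed — 'drag' is an activity; 'was dragging' entails that some dragging happened, so 'dragged' holds.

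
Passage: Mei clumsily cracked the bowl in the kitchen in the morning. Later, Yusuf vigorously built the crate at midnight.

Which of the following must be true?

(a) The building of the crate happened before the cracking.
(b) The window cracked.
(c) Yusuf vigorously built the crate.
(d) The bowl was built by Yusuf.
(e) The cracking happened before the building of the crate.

(a) Not entailed — the narrative places the cracking before the building, not after.
(b) Not entailed — the bowl is what cracked, not the window.
(c) Entailed — dropping 'at midnight' leaves a sub-description the original still satisfies.
(d) Not entailed — Yusuf built the crate, not the bowl; the bowl belongs to the cracking event.
(e) Entailed — the narrative places the cracking before the building.

(c), (e)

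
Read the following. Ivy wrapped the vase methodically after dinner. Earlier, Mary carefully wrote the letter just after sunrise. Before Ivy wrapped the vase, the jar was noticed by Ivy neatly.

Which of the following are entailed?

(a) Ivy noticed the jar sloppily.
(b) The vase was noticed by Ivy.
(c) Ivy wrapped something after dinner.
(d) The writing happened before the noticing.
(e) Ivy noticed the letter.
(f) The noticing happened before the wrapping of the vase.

(a) Not entailed — 'sloppily' adds a manner not in (and inconsistent with) the original.
(b) Not entailed — Ivy noticed the jar, not the vase; the vase belongs to the wrapping event.
(c) Entailed — this follows by dropping conjuncts from the wrapping event's description.
(d) Not entailed — the narrative doesn't order the writing relative to the noticing.
(e) Not entailed — Ivy noticed the jar, not the letter; the letter belongs to the writing event.
(f) Entailed — the narrative places the noticing before the wrapping.

(c), (f)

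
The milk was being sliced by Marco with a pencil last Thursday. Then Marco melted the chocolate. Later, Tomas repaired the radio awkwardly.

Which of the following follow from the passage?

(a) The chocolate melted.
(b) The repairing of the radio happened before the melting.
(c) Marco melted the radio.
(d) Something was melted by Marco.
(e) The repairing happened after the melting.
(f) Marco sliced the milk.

(a), (d), (e)

(a) Entailed — 'Marco melted the chocolate' is causative; it entails the inchoative 'the chocolate melted'.
(b) Not entailed — the narrative places the melting before the repairing, not after.
(c) Not entailed — Marco melted the chocolate, not the radio; the radio belongs to the repairing event.
(d) Entailed — every conjunct here is already in the original melting event.
(e) Entailed — the narrative places the melting before the repairing.
(f) Not entailed — 'was slicing' is progressive on an accomplishment; it does not entail the completed 'sliced'.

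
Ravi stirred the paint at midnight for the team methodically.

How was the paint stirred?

methodically

'methodically' marks the manner of the stirring event.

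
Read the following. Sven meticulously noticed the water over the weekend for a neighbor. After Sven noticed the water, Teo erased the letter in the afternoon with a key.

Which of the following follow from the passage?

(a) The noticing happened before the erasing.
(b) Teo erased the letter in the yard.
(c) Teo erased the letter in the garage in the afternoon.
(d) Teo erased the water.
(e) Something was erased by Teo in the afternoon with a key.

(a) Entailed — the narrative places the noticing before the erasing.
(b) Not entailed — 'in the yard' adds information not in the original event.
(c) Not entailed — 'in the garage' adds information not in the original event.
(d) Not entailed — Teo erased the letter, not the water; the water belongs to the noticing event.
(e) Entailed — the original entails any weakening of itself; this just generalizes the patient.

(a), (e)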